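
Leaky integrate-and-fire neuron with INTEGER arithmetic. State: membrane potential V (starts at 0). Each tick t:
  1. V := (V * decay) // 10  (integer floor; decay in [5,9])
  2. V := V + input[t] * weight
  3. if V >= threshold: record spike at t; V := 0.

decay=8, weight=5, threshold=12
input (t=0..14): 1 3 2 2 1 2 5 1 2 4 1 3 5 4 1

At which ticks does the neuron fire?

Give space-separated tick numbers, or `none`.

t=0: input=1 -> V=5
t=1: input=3 -> V=0 FIRE
t=2: input=2 -> V=10
t=3: input=2 -> V=0 FIRE
t=4: input=1 -> V=5
t=5: input=2 -> V=0 FIRE
t=6: input=5 -> V=0 FIRE
t=7: input=1 -> V=5
t=8: input=2 -> V=0 FIRE
t=9: input=4 -> V=0 FIRE
t=10: input=1 -> V=5
t=11: input=3 -> V=0 FIRE
t=12: input=5 -> V=0 FIRE
t=13: input=4 -> V=0 FIRE
t=14: input=1 -> V=5

Answer: 1 3 5 6 8 9 11 12 13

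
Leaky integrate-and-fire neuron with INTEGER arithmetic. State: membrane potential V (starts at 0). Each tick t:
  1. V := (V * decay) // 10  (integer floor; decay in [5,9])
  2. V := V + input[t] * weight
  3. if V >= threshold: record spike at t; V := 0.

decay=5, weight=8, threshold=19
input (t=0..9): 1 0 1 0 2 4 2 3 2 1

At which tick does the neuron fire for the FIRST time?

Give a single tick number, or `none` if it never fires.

Answer: 5

Derivation:
t=0: input=1 -> V=8
t=1: input=0 -> V=4
t=2: input=1 -> V=10
t=3: input=0 -> V=5
t=4: input=2 -> V=18
t=5: input=4 -> V=0 FIRE
t=6: input=2 -> V=16
t=7: input=3 -> V=0 FIRE
t=8: input=2 -> V=16
t=9: input=1 -> V=16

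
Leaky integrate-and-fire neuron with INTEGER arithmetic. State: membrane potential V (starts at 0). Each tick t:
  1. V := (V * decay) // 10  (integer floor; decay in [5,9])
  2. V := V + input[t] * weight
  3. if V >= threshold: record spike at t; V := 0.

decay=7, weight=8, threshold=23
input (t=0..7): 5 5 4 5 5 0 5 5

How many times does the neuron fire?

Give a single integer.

Answer: 7

Derivation:
t=0: input=5 -> V=0 FIRE
t=1: input=5 -> V=0 FIRE
t=2: input=4 -> V=0 FIRE
t=3: input=5 -> V=0 FIRE
t=4: input=5 -> V=0 FIRE
t=5: input=0 -> V=0
t=6: input=5 -> V=0 FIRE
t=7: input=5 -> V=0 FIRE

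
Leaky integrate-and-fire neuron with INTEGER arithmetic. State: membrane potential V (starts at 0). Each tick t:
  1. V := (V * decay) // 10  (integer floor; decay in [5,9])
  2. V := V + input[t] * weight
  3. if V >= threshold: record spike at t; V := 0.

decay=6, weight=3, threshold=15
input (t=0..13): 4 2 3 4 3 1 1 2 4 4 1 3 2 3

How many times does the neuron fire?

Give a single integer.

t=0: input=4 -> V=12
t=1: input=2 -> V=13
t=2: input=3 -> V=0 FIRE
t=3: input=4 -> V=12
t=4: input=3 -> V=0 FIRE
t=5: input=1 -> V=3
t=6: input=1 -> V=4
t=7: input=2 -> V=8
t=8: input=4 -> V=0 FIRE
t=9: input=4 -> V=12
t=10: input=1 -> V=10
t=11: input=3 -> V=0 FIRE
t=12: input=2 -> V=6
t=13: input=3 -> V=12

Answer: 4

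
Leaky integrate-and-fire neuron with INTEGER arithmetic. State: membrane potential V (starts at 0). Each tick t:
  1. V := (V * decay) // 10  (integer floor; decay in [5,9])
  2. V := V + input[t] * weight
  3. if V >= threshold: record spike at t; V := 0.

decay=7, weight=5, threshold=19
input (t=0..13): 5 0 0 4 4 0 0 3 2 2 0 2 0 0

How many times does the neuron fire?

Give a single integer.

Answer: 4

Derivation:
t=0: input=5 -> V=0 FIRE
t=1: input=0 -> V=0
t=2: input=0 -> V=0
t=3: input=4 -> V=0 FIRE
t=4: input=4 -> V=0 FIRE
t=5: input=0 -> V=0
t=6: input=0 -> V=0
t=7: input=3 -> V=15
t=8: input=2 -> V=0 FIRE
t=9: input=2 -> V=10
t=10: input=0 -> V=7
t=11: input=2 -> V=14
t=12: input=0 -> V=9
t=13: input=0 -> V=6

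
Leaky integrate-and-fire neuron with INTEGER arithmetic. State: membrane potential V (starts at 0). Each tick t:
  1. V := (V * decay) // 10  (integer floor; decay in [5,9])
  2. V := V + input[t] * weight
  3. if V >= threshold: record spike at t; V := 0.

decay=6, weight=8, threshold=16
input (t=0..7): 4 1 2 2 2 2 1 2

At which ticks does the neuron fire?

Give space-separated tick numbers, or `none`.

t=0: input=4 -> V=0 FIRE
t=1: input=1 -> V=8
t=2: input=2 -> V=0 FIRE
t=3: input=2 -> V=0 FIRE
t=4: input=2 -> V=0 FIRE
t=5: input=2 -> V=0 FIRE
t=6: input=1 -> V=8
t=7: input=2 -> V=0 FIRE

Answer: 0 2 3 4 5 7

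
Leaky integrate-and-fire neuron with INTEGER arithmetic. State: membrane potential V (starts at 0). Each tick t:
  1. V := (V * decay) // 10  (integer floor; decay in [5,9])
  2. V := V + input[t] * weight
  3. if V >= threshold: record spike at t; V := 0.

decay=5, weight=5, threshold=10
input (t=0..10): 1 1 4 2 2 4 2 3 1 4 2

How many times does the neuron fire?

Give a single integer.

Answer: 8

Derivation:
t=0: input=1 -> V=5
t=1: input=1 -> V=7
t=2: input=4 -> V=0 FIRE
t=3: input=2 -> V=0 FIRE
t=4: input=2 -> V=0 FIRE
t=5: input=4 -> V=0 FIRE
t=6: input=2 -> V=0 FIRE
t=7: input=3 -> V=0 FIRE
t=8: input=1 -> V=5
t=9: input=4 -> V=0 FIRE
t=10: input=2 -> V=0 FIRE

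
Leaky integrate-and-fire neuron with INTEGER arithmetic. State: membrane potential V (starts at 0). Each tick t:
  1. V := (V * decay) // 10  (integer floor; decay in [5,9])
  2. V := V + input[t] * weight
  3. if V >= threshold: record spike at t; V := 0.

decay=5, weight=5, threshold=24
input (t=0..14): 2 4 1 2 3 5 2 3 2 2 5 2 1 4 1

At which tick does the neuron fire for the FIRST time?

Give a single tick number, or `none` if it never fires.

t=0: input=2 -> V=10
t=1: input=4 -> V=0 FIRE
t=2: input=1 -> V=5
t=3: input=2 -> V=12
t=4: input=3 -> V=21
t=5: input=5 -> V=0 FIRE
t=6: input=2 -> V=10
t=7: input=3 -> V=20
t=8: input=2 -> V=20
t=9: input=2 -> V=20
t=10: input=5 -> V=0 FIRE
t=11: input=2 -> V=10
t=12: input=1 -> V=10
t=13: input=4 -> V=0 FIRE
t=14: input=1 -> V=5

Answer: 1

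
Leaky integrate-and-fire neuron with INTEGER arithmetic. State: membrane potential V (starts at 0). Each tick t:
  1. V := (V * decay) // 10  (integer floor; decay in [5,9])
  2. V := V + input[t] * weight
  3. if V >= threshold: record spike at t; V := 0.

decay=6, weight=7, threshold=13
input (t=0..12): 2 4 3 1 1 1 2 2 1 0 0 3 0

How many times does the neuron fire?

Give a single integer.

Answer: 7

Derivation:
t=0: input=2 -> V=0 FIRE
t=1: input=4 -> V=0 FIRE
t=2: input=3 -> V=0 FIRE
t=3: input=1 -> V=7
t=4: input=1 -> V=11
t=5: input=1 -> V=0 FIRE
t=6: input=2 -> V=0 FIRE
t=7: input=2 -> V=0 FIRE
t=8: input=1 -> V=7
t=9: input=0 -> V=4
t=10: input=0 -> V=2
t=11: input=3 -> V=0 FIRE
t=12: input=0 -> V=0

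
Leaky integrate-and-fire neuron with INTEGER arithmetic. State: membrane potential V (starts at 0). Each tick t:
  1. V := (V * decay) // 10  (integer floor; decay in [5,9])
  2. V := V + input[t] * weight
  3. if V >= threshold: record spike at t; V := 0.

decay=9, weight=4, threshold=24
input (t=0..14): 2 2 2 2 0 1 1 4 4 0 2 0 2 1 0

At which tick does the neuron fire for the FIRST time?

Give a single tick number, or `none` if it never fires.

t=0: input=2 -> V=8
t=1: input=2 -> V=15
t=2: input=2 -> V=21
t=3: input=2 -> V=0 FIRE
t=4: input=0 -> V=0
t=5: input=1 -> V=4
t=6: input=1 -> V=7
t=7: input=4 -> V=22
t=8: input=4 -> V=0 FIRE
t=9: input=0 -> V=0
t=10: input=2 -> V=8
t=11: input=0 -> V=7
t=12: input=2 -> V=14
t=13: input=1 -> V=16
t=14: input=0 -> V=14

Answer: 3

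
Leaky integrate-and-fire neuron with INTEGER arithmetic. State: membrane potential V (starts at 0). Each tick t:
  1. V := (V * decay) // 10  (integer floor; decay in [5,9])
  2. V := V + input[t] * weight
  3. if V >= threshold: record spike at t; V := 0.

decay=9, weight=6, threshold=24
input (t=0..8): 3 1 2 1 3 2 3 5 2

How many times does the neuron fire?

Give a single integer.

t=0: input=3 -> V=18
t=1: input=1 -> V=22
t=2: input=2 -> V=0 FIRE
t=3: input=1 -> V=6
t=4: input=3 -> V=23
t=5: input=2 -> V=0 FIRE
t=6: input=3 -> V=18
t=7: input=5 -> V=0 FIRE
t=8: input=2 -> V=12

Answer: 3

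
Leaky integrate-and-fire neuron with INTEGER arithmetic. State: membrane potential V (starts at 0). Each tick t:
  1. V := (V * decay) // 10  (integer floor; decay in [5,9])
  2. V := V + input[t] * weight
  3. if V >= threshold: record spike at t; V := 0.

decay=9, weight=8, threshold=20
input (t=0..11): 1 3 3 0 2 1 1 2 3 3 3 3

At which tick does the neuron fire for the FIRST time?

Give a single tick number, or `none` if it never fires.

Answer: 1

Derivation:
t=0: input=1 -> V=8
t=1: input=3 -> V=0 FIRE
t=2: input=3 -> V=0 FIRE
t=3: input=0 -> V=0
t=4: input=2 -> V=16
t=5: input=1 -> V=0 FIRE
t=6: input=1 -> V=8
t=7: input=2 -> V=0 FIRE
t=8: input=3 -> V=0 FIRE
t=9: input=3 -> V=0 FIRE
t=10: input=3 -> V=0 FIRE
t=11: input=3 -> V=0 FIRE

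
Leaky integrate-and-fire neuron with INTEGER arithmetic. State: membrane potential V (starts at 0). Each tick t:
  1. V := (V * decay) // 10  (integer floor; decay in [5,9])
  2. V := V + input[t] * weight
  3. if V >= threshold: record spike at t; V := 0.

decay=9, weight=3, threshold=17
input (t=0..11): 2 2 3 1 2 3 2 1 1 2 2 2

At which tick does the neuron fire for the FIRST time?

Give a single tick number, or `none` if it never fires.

Answer: 2

Derivation:
t=0: input=2 -> V=6
t=1: input=2 -> V=11
t=2: input=3 -> V=0 FIRE
t=3: input=1 -> V=3
t=4: input=2 -> V=8
t=5: input=3 -> V=16
t=6: input=2 -> V=0 FIRE
t=7: input=1 -> V=3
t=8: input=1 -> V=5
t=9: input=2 -> V=10
t=10: input=2 -> V=15
t=11: input=2 -> V=0 FIRE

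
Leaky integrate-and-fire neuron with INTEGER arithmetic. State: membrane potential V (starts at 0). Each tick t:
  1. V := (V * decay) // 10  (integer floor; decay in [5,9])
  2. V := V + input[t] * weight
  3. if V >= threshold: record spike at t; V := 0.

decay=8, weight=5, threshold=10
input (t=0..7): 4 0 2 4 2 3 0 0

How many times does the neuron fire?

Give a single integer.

Answer: 5

Derivation:
t=0: input=4 -> V=0 FIRE
t=1: input=0 -> V=0
t=2: input=2 -> V=0 FIRE
t=3: input=4 -> V=0 FIRE
t=4: input=2 -> V=0 FIRE
t=5: input=3 -> V=0 FIRE
t=6: input=0 -> V=0
t=7: input=0 -> V=0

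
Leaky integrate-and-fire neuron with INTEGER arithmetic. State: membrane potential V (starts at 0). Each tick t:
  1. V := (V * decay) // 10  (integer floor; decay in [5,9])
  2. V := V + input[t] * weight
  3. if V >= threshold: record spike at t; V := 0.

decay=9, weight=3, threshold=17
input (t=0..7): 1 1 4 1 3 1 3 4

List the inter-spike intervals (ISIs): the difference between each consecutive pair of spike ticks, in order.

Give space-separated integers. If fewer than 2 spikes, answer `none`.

Answer: 3

Derivation:
t=0: input=1 -> V=3
t=1: input=1 -> V=5
t=2: input=4 -> V=16
t=3: input=1 -> V=0 FIRE
t=4: input=3 -> V=9
t=5: input=1 -> V=11
t=6: input=3 -> V=0 FIRE
t=7: input=4 -> V=12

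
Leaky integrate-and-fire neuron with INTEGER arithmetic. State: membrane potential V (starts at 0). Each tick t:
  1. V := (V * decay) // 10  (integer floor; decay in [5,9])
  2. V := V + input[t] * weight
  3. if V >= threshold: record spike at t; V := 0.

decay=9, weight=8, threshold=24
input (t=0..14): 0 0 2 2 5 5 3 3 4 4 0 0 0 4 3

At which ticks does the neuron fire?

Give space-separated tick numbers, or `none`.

Answer: 3 4 5 6 7 8 9 13 14

Derivation:
t=0: input=0 -> V=0
t=1: input=0 -> V=0
t=2: input=2 -> V=16
t=3: input=2 -> V=0 FIRE
t=4: input=5 -> V=0 FIRE
t=5: input=5 -> V=0 FIRE
t=6: input=3 -> V=0 FIRE
t=7: input=3 -> V=0 FIRE
t=8: input=4 -> V=0 FIRE
t=9: input=4 -> V=0 FIRE
t=10: input=0 -> V=0
t=11: input=0 -> V=0
t=12: input=0 -> V=0
t=13: input=4 -> V=0 FIRE
t=14: input=3 -> V=0 FIRE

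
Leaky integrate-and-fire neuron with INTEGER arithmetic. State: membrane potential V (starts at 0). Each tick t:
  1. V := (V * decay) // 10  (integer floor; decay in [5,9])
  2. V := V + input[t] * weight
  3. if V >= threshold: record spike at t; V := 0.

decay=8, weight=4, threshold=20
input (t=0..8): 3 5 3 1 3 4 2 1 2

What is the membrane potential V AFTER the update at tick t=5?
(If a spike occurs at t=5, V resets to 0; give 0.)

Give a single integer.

t=0: input=3 -> V=12
t=1: input=5 -> V=0 FIRE
t=2: input=3 -> V=12
t=3: input=1 -> V=13
t=4: input=3 -> V=0 FIRE
t=5: input=4 -> V=16
t=6: input=2 -> V=0 FIRE
t=7: input=1 -> V=4
t=8: input=2 -> V=11

Answer: 16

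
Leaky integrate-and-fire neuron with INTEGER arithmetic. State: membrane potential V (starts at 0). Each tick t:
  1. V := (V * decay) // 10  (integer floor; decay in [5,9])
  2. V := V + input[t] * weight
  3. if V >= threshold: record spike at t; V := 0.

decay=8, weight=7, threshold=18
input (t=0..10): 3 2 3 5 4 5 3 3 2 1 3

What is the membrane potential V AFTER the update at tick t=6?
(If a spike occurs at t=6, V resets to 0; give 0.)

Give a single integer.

t=0: input=3 -> V=0 FIRE
t=1: input=2 -> V=14
t=2: input=3 -> V=0 FIRE
t=3: input=5 -> V=0 FIRE
t=4: input=4 -> V=0 FIRE
t=5: input=5 -> V=0 FIRE
t=6: input=3 -> V=0 FIRE
t=7: input=3 -> V=0 FIRE
t=8: input=2 -> V=14
t=9: input=1 -> V=0 FIRE
t=10: input=3 -> V=0 FIRE

Answer: 0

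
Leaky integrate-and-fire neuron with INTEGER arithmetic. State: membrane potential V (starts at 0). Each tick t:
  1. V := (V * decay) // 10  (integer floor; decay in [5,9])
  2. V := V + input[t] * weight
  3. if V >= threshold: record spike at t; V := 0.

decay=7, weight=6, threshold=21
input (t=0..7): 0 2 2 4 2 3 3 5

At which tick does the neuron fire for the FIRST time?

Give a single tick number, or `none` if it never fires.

t=0: input=0 -> V=0
t=1: input=2 -> V=12
t=2: input=2 -> V=20
t=3: input=4 -> V=0 FIRE
t=4: input=2 -> V=12
t=5: input=3 -> V=0 FIRE
t=6: input=3 -> V=18
t=7: input=5 -> V=0 FIRE

Answer: 3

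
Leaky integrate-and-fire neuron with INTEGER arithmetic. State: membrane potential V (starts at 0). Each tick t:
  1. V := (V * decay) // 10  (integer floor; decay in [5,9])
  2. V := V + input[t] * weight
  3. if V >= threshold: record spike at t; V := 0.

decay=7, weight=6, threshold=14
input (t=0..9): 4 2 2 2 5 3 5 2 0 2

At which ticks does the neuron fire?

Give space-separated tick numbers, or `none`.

t=0: input=4 -> V=0 FIRE
t=1: input=2 -> V=12
t=2: input=2 -> V=0 FIRE
t=3: input=2 -> V=12
t=4: input=5 -> V=0 FIRE
t=5: input=3 -> V=0 FIRE
t=6: input=5 -> V=0 FIRE
t=7: input=2 -> V=12
t=8: input=0 -> V=8
t=9: input=2 -> V=0 FIRE

Answer: 0 2 4 5 6 9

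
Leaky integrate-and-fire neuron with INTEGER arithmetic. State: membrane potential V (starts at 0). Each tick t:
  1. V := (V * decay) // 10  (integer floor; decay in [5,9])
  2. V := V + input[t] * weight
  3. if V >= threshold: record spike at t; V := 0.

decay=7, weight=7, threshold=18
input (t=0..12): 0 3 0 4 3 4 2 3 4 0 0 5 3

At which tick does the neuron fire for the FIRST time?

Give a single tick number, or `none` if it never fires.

t=0: input=0 -> V=0
t=1: input=3 -> V=0 FIRE
t=2: input=0 -> V=0
t=3: input=4 -> V=0 FIRE
t=4: input=3 -> V=0 FIRE
t=5: input=4 -> V=0 FIRE
t=6: input=2 -> V=14
t=7: input=3 -> V=0 FIRE
t=8: input=4 -> V=0 FIRE
t=9: input=0 -> V=0
t=10: input=0 -> V=0
t=11: input=5 -> V=0 FIRE
t=12: input=3 -> V=0 FIRE

Answer: 1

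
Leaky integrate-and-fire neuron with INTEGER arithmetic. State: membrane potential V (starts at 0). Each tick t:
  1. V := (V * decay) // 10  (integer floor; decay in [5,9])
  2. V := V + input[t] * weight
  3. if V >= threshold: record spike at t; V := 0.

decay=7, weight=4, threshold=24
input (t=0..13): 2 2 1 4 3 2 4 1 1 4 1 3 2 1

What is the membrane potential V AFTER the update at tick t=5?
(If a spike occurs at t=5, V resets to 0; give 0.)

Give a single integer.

t=0: input=2 -> V=8
t=1: input=2 -> V=13
t=2: input=1 -> V=13
t=3: input=4 -> V=0 FIRE
t=4: input=3 -> V=12
t=5: input=2 -> V=16
t=6: input=4 -> V=0 FIRE
t=7: input=1 -> V=4
t=8: input=1 -> V=6
t=9: input=4 -> V=20
t=10: input=1 -> V=18
t=11: input=3 -> V=0 FIRE
t=12: input=2 -> V=8
t=13: input=1 -> V=9

Answer: 16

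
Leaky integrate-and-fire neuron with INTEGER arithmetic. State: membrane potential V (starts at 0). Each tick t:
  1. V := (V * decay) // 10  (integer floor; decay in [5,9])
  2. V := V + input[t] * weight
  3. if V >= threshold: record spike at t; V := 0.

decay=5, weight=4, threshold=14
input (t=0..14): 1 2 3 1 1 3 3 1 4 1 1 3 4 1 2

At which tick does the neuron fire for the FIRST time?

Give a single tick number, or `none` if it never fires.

t=0: input=1 -> V=4
t=1: input=2 -> V=10
t=2: input=3 -> V=0 FIRE
t=3: input=1 -> V=4
t=4: input=1 -> V=6
t=5: input=3 -> V=0 FIRE
t=6: input=3 -> V=12
t=7: input=1 -> V=10
t=8: input=4 -> V=0 FIRE
t=9: input=1 -> V=4
t=10: input=1 -> V=6
t=11: input=3 -> V=0 FIRE
t=12: input=4 -> V=0 FIRE
t=13: input=1 -> V=4
t=14: input=2 -> V=10

Answer: 2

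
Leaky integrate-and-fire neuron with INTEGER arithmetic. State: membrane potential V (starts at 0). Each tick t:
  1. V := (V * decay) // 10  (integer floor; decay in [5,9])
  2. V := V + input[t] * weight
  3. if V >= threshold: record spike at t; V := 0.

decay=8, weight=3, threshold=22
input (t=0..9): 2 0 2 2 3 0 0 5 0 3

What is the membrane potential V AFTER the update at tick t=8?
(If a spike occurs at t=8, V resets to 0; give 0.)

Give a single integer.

t=0: input=2 -> V=6
t=1: input=0 -> V=4
t=2: input=2 -> V=9
t=3: input=2 -> V=13
t=4: input=3 -> V=19
t=5: input=0 -> V=15
t=6: input=0 -> V=12
t=7: input=5 -> V=0 FIRE
t=8: input=0 -> V=0
t=9: input=3 -> V=9

Answer: 0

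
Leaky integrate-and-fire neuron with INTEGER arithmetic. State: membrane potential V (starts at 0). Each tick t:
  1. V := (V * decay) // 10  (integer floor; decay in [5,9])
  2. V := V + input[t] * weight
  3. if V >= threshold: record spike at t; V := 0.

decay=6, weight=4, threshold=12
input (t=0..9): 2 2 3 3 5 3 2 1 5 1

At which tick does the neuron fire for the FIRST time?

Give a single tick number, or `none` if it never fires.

Answer: 1

Derivation:
t=0: input=2 -> V=8
t=1: input=2 -> V=0 FIRE
t=2: input=3 -> V=0 FIRE
t=3: input=3 -> V=0 FIRE
t=4: input=5 -> V=0 FIRE
t=5: input=3 -> V=0 FIRE
t=6: input=2 -> V=8
t=7: input=1 -> V=8
t=8: input=5 -> V=0 FIRE
t=9: input=1 -> V=4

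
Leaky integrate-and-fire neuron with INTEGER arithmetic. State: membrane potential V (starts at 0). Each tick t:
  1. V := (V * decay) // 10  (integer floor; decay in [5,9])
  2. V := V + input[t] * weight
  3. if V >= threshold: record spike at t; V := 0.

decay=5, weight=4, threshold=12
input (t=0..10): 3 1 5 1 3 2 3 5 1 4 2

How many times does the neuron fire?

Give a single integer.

Answer: 6

Derivation:
t=0: input=3 -> V=0 FIRE
t=1: input=1 -> V=4
t=2: input=5 -> V=0 FIRE
t=3: input=1 -> V=4
t=4: input=3 -> V=0 FIRE
t=5: input=2 -> V=8
t=6: input=3 -> V=0 FIRE
t=7: input=5 -> V=0 FIRE
t=8: input=1 -> V=4
t=9: input=4 -> V=0 FIRE
t=10: input=2 -> V=8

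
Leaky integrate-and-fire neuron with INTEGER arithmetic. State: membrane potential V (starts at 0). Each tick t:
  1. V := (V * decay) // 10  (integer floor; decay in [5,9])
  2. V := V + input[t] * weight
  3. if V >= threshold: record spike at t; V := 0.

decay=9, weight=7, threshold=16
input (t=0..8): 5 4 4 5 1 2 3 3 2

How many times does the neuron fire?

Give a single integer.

Answer: 7

Derivation:
t=0: input=5 -> V=0 FIRE
t=1: input=4 -> V=0 FIRE
t=2: input=4 -> V=0 FIRE
t=3: input=5 -> V=0 FIRE
t=4: input=1 -> V=7
t=5: input=2 -> V=0 FIRE
t=6: input=3 -> V=0 FIRE
t=7: input=3 -> V=0 FIRE
t=8: input=2 -> V=14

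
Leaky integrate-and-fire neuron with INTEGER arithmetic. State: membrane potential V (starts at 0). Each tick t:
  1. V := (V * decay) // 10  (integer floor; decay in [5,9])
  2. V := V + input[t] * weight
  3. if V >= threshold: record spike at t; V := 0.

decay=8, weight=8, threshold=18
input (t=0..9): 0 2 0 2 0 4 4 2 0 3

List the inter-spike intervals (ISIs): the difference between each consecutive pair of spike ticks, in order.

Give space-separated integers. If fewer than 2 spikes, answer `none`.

t=0: input=0 -> V=0
t=1: input=2 -> V=16
t=2: input=0 -> V=12
t=3: input=2 -> V=0 FIRE
t=4: input=0 -> V=0
t=5: input=4 -> V=0 FIRE
t=6: input=4 -> V=0 FIRE
t=7: input=2 -> V=16
t=8: input=0 -> V=12
t=9: input=3 -> V=0 FIRE

Answer: 2 1 3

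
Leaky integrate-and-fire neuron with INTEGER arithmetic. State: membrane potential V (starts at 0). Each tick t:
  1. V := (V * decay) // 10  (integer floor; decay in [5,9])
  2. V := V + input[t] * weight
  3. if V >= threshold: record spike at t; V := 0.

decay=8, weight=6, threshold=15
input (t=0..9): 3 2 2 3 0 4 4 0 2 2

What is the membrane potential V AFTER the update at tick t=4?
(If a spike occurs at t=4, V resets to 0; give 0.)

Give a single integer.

Answer: 0

Derivation:
t=0: input=3 -> V=0 FIRE
t=1: input=2 -> V=12
t=2: input=2 -> V=0 FIRE
t=3: input=3 -> V=0 FIRE
t=4: input=0 -> V=0
t=5: input=4 -> V=0 FIRE
t=6: input=4 -> V=0 FIRE
t=7: input=0 -> V=0
t=8: input=2 -> V=12
t=9: input=2 -> V=0 FIRE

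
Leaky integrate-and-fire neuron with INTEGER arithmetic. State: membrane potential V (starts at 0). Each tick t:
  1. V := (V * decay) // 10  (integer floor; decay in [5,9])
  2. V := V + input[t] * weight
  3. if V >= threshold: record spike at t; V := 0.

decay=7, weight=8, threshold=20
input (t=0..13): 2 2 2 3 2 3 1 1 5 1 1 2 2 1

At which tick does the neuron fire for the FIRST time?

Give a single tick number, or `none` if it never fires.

t=0: input=2 -> V=16
t=1: input=2 -> V=0 FIRE
t=2: input=2 -> V=16
t=3: input=3 -> V=0 FIRE
t=4: input=2 -> V=16
t=5: input=3 -> V=0 FIRE
t=6: input=1 -> V=8
t=7: input=1 -> V=13
t=8: input=5 -> V=0 FIRE
t=9: input=1 -> V=8
t=10: input=1 -> V=13
t=11: input=2 -> V=0 FIRE
t=12: input=2 -> V=16
t=13: input=1 -> V=19

Answer: 1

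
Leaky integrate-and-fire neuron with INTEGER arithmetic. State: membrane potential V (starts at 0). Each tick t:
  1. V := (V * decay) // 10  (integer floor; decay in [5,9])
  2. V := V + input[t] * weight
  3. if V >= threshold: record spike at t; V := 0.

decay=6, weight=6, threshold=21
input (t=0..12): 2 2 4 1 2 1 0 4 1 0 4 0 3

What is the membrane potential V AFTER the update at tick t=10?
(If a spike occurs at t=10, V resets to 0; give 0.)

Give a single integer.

Answer: 0

Derivation:
t=0: input=2 -> V=12
t=1: input=2 -> V=19
t=2: input=4 -> V=0 FIRE
t=3: input=1 -> V=6
t=4: input=2 -> V=15
t=5: input=1 -> V=15
t=6: input=0 -> V=9
t=7: input=4 -> V=0 FIRE
t=8: input=1 -> V=6
t=9: input=0 -> V=3
t=10: input=4 -> V=0 FIRE
t=11: input=0 -> V=0
t=12: input=3 -> V=18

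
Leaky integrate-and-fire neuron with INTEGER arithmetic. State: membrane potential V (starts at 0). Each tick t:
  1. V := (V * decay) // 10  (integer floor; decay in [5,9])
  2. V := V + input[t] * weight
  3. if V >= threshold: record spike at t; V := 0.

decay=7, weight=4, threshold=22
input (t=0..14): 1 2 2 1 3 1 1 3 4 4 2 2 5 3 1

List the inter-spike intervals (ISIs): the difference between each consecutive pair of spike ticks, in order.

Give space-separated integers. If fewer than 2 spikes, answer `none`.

Answer: 2 3

Derivation:
t=0: input=1 -> V=4
t=1: input=2 -> V=10
t=2: input=2 -> V=15
t=3: input=1 -> V=14
t=4: input=3 -> V=21
t=5: input=1 -> V=18
t=6: input=1 -> V=16
t=7: input=3 -> V=0 FIRE
t=8: input=4 -> V=16
t=9: input=4 -> V=0 FIRE
t=10: input=2 -> V=8
t=11: input=2 -> V=13
t=12: input=5 -> V=0 FIRE
t=13: input=3 -> V=12
t=14: input=1 -> V=12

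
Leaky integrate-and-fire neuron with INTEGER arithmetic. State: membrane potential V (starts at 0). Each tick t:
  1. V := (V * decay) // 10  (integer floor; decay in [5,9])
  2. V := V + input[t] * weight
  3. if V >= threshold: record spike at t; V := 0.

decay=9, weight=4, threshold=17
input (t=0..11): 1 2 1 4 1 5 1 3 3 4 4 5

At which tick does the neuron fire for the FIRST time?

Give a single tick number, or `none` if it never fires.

t=0: input=1 -> V=4
t=1: input=2 -> V=11
t=2: input=1 -> V=13
t=3: input=4 -> V=0 FIRE
t=4: input=1 -> V=4
t=5: input=5 -> V=0 FIRE
t=6: input=1 -> V=4
t=7: input=3 -> V=15
t=8: input=3 -> V=0 FIRE
t=9: input=4 -> V=16
t=10: input=4 -> V=0 FIRE
t=11: input=5 -> V=0 FIRE

Answer: 3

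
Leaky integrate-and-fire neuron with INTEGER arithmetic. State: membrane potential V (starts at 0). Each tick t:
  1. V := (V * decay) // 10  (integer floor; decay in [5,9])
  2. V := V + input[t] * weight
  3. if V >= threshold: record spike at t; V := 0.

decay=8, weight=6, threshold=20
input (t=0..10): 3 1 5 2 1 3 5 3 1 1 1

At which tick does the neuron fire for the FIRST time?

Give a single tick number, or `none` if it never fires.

t=0: input=3 -> V=18
t=1: input=1 -> V=0 FIRE
t=2: input=5 -> V=0 FIRE
t=3: input=2 -> V=12
t=4: input=1 -> V=15
t=5: input=3 -> V=0 FIRE
t=6: input=5 -> V=0 FIRE
t=7: input=3 -> V=18
t=8: input=1 -> V=0 FIRE
t=9: input=1 -> V=6
t=10: input=1 -> V=10

Answer: 1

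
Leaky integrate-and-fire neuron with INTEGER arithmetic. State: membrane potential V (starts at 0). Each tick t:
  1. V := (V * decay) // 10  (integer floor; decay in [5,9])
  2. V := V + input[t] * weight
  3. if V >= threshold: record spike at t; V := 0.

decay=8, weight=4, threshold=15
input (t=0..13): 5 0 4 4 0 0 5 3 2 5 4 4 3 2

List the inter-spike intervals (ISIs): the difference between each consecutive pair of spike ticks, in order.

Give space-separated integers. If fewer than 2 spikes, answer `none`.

t=0: input=5 -> V=0 FIRE
t=1: input=0 -> V=0
t=2: input=4 -> V=0 FIRE
t=3: input=4 -> V=0 FIRE
t=4: input=0 -> V=0
t=5: input=0 -> V=0
t=6: input=5 -> V=0 FIRE
t=7: input=3 -> V=12
t=8: input=2 -> V=0 FIRE
t=9: input=5 -> V=0 FIRE
t=10: input=4 -> V=0 FIRE
t=11: input=4 -> V=0 FIRE
t=12: input=3 -> V=12
t=13: input=2 -> V=0 FIRE

Answer: 2 1 3 2 1 1 1 2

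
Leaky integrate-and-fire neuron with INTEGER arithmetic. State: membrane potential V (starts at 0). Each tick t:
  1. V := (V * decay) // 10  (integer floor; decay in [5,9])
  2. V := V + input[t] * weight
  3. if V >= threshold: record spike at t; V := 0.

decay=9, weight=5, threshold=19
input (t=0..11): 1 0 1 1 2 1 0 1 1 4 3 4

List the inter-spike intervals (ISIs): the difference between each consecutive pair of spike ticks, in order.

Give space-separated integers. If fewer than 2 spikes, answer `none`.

t=0: input=1 -> V=5
t=1: input=0 -> V=4
t=2: input=1 -> V=8
t=3: input=1 -> V=12
t=4: input=2 -> V=0 FIRE
t=5: input=1 -> V=5
t=6: input=0 -> V=4
t=7: input=1 -> V=8
t=8: input=1 -> V=12
t=9: input=4 -> V=0 FIRE
t=10: input=3 -> V=15
t=11: input=4 -> V=0 FIRE

Answer: 5 2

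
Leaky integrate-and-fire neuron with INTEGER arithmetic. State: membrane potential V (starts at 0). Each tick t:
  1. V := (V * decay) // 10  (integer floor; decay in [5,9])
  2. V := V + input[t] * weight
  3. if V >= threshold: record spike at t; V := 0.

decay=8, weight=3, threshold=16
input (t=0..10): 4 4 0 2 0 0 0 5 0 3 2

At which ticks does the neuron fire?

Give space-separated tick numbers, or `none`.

Answer: 1 7

Derivation:
t=0: input=4 -> V=12
t=1: input=4 -> V=0 FIRE
t=2: input=0 -> V=0
t=3: input=2 -> V=6
t=4: input=0 -> V=4
t=5: input=0 -> V=3
t=6: input=0 -> V=2
t=7: input=5 -> V=0 FIRE
t=8: input=0 -> V=0
t=9: input=3 -> V=9
t=10: input=2 -> V=13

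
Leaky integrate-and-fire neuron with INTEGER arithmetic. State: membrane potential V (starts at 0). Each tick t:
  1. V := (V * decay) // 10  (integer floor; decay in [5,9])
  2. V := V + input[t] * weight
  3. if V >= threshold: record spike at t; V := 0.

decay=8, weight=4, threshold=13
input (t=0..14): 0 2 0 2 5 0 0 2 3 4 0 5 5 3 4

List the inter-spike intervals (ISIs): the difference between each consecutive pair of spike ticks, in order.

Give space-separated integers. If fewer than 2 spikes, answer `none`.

Answer: 4 1 2 1 2

Derivation:
t=0: input=0 -> V=0
t=1: input=2 -> V=8
t=2: input=0 -> V=6
t=3: input=2 -> V=12
t=4: input=5 -> V=0 FIRE
t=5: input=0 -> V=0
t=6: input=0 -> V=0
t=7: input=2 -> V=8
t=8: input=3 -> V=0 FIRE
t=9: input=4 -> V=0 FIRE
t=10: input=0 -> V=0
t=11: input=5 -> V=0 FIRE
t=12: input=5 -> V=0 FIRE
t=13: input=3 -> V=12
t=14: input=4 -> V=0 FIRE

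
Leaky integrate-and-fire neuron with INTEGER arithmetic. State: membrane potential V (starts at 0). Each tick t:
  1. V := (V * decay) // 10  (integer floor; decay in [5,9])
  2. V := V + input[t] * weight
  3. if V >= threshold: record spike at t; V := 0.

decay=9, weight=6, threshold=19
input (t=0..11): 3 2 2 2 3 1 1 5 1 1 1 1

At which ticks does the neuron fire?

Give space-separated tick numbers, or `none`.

t=0: input=3 -> V=18
t=1: input=2 -> V=0 FIRE
t=2: input=2 -> V=12
t=3: input=2 -> V=0 FIRE
t=4: input=3 -> V=18
t=5: input=1 -> V=0 FIRE
t=6: input=1 -> V=6
t=7: input=5 -> V=0 FIRE
t=8: input=1 -> V=6
t=9: input=1 -> V=11
t=10: input=1 -> V=15
t=11: input=1 -> V=0 FIRE

Answer: 1 3 5 7 11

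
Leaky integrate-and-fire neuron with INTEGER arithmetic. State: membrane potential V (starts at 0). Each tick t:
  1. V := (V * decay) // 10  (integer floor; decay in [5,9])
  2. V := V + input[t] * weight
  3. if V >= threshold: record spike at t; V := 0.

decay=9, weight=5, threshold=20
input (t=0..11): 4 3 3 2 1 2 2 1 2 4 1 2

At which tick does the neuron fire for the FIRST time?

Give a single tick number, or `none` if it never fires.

Answer: 0

Derivation:
t=0: input=4 -> V=0 FIRE
t=1: input=3 -> V=15
t=2: input=3 -> V=0 FIRE
t=3: input=2 -> V=10
t=4: input=1 -> V=14
t=5: input=2 -> V=0 FIRE
t=6: input=2 -> V=10
t=7: input=1 -> V=14
t=8: input=2 -> V=0 FIRE
t=9: input=4 -> V=0 FIRE
t=10: input=1 -> V=5
t=11: input=2 -> V=14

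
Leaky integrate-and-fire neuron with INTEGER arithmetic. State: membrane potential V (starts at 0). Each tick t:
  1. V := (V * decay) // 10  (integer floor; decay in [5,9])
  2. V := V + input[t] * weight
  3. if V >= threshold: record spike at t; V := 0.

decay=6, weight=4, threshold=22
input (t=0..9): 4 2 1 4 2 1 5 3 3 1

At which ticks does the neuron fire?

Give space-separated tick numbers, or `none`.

t=0: input=4 -> V=16
t=1: input=2 -> V=17
t=2: input=1 -> V=14
t=3: input=4 -> V=0 FIRE
t=4: input=2 -> V=8
t=5: input=1 -> V=8
t=6: input=5 -> V=0 FIRE
t=7: input=3 -> V=12
t=8: input=3 -> V=19
t=9: input=1 -> V=15

Answer: 3 6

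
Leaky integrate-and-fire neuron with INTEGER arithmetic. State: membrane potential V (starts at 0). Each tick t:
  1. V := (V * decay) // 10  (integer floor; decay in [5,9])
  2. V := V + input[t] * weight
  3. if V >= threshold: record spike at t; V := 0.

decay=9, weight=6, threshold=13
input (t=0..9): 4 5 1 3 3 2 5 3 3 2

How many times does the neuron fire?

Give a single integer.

Answer: 7

Derivation:
t=0: input=4 -> V=0 FIRE
t=1: input=5 -> V=0 FIRE
t=2: input=1 -> V=6
t=3: input=3 -> V=0 FIRE
t=4: input=3 -> V=0 FIRE
t=5: input=2 -> V=12
t=6: input=5 -> V=0 FIRE
t=7: input=3 -> V=0 FIRE
t=8: input=3 -> V=0 FIRE
t=9: input=2 -> V=12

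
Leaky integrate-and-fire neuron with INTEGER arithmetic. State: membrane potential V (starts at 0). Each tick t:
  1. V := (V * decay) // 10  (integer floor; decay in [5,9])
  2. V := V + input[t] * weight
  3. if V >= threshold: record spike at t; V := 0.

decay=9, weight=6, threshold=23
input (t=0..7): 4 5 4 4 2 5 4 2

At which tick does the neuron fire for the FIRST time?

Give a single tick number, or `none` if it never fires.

t=0: input=4 -> V=0 FIRE
t=1: input=5 -> V=0 FIRE
t=2: input=4 -> V=0 FIRE
t=3: input=4 -> V=0 FIRE
t=4: input=2 -> V=12
t=5: input=5 -> V=0 FIRE
t=6: input=4 -> V=0 FIRE
t=7: input=2 -> V=12

Answer: 0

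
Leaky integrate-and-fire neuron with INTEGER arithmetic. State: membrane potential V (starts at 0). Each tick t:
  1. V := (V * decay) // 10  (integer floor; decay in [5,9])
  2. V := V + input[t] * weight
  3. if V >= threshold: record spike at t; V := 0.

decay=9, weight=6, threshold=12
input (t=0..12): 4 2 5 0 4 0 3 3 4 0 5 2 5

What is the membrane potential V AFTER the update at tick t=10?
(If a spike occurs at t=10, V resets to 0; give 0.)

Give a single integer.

t=0: input=4 -> V=0 FIRE
t=1: input=2 -> V=0 FIRE
t=2: input=5 -> V=0 FIRE
t=3: input=0 -> V=0
t=4: input=4 -> V=0 FIRE
t=5: input=0 -> V=0
t=6: input=3 -> V=0 FIRE
t=7: input=3 -> V=0 FIRE
t=8: input=4 -> V=0 FIRE
t=9: input=0 -> V=0
t=10: input=5 -> V=0 FIRE
t=11: input=2 -> V=0 FIRE
t=12: input=5 -> V=0 FIRE

Answer: 0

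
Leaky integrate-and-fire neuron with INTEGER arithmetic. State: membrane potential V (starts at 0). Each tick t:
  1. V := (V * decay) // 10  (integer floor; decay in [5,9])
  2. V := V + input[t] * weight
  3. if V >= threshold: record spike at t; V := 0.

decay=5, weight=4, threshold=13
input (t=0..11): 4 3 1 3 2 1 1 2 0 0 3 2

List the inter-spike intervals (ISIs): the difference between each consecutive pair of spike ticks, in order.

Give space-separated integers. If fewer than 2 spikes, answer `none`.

Answer: 3 7

Derivation:
t=0: input=4 -> V=0 FIRE
t=1: input=3 -> V=12
t=2: input=1 -> V=10
t=3: input=3 -> V=0 FIRE
t=4: input=2 -> V=8
t=5: input=1 -> V=8
t=6: input=1 -> V=8
t=7: input=2 -> V=12
t=8: input=0 -> V=6
t=9: input=0 -> V=3
t=10: input=3 -> V=0 FIRE
t=11: input=2 -> V=8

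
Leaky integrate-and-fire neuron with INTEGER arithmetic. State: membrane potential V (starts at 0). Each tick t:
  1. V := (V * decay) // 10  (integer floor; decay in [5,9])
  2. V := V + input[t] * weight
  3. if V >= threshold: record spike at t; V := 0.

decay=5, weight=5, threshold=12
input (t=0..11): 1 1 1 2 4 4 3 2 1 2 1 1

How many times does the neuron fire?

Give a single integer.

t=0: input=1 -> V=5
t=1: input=1 -> V=7
t=2: input=1 -> V=8
t=3: input=2 -> V=0 FIRE
t=4: input=4 -> V=0 FIRE
t=5: input=4 -> V=0 FIRE
t=6: input=3 -> V=0 FIRE
t=7: input=2 -> V=10
t=8: input=1 -> V=10
t=9: input=2 -> V=0 FIRE
t=10: input=1 -> V=5
t=11: input=1 -> V=7

Answer: 5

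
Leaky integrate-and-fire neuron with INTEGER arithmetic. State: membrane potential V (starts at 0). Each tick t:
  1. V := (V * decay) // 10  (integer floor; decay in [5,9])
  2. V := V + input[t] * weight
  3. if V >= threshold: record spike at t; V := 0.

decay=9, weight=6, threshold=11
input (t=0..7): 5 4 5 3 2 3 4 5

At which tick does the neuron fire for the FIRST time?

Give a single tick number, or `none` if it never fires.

Answer: 0

Derivation:
t=0: input=5 -> V=0 FIRE
t=1: input=4 -> V=0 FIRE
t=2: input=5 -> V=0 FIRE
t=3: input=3 -> V=0 FIRE
t=4: input=2 -> V=0 FIRE
t=5: input=3 -> V=0 FIRE
t=6: input=4 -> V=0 FIRE
t=7: input=5 -> V=0 FIRE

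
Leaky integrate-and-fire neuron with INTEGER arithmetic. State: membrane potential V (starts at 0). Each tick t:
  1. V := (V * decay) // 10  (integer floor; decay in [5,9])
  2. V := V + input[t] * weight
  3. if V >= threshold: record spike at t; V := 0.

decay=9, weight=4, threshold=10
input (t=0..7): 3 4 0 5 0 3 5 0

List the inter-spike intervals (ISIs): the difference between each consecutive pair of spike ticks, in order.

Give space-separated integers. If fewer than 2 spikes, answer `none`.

t=0: input=3 -> V=0 FIRE
t=1: input=4 -> V=0 FIRE
t=2: input=0 -> V=0
t=3: input=5 -> V=0 FIRE
t=4: input=0 -> V=0
t=5: input=3 -> V=0 FIRE
t=6: input=5 -> V=0 FIRE
t=7: input=0 -> V=0

Answer: 1 2 2 1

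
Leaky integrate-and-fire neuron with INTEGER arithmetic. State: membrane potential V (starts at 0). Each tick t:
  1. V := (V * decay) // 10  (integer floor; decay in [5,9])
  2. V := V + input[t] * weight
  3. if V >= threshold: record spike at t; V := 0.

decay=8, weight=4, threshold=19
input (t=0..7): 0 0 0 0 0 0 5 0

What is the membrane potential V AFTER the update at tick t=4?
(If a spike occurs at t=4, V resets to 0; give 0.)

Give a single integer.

Answer: 0

Derivation:
t=0: input=0 -> V=0
t=1: input=0 -> V=0
t=2: input=0 -> V=0
t=3: input=0 -> V=0
t=4: input=0 -> V=0
t=5: input=0 -> V=0
t=6: input=5 -> V=0 FIRE
t=7: input=0 -> V=0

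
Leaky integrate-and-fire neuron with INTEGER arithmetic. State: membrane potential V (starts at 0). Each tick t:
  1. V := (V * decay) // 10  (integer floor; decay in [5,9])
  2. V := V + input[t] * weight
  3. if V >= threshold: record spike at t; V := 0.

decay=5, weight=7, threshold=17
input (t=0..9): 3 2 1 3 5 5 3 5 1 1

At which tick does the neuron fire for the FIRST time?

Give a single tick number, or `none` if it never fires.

Answer: 0

Derivation:
t=0: input=3 -> V=0 FIRE
t=1: input=2 -> V=14
t=2: input=1 -> V=14
t=3: input=3 -> V=0 FIRE
t=4: input=5 -> V=0 FIRE
t=5: input=5 -> V=0 FIRE
t=6: input=3 -> V=0 FIRE
t=7: input=5 -> V=0 FIRE
t=8: input=1 -> V=7
t=9: input=1 -> V=10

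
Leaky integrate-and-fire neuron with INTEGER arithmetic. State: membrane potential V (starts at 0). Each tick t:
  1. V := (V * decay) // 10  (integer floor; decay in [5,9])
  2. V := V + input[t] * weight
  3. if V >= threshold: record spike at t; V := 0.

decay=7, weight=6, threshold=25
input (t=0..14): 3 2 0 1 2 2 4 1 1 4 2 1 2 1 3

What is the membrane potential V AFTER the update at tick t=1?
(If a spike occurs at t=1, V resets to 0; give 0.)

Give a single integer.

t=0: input=3 -> V=18
t=1: input=2 -> V=24
t=2: input=0 -> V=16
t=3: input=1 -> V=17
t=4: input=2 -> V=23
t=5: input=2 -> V=0 FIRE
t=6: input=4 -> V=24
t=7: input=1 -> V=22
t=8: input=1 -> V=21
t=9: input=4 -> V=0 FIRE
t=10: input=2 -> V=12
t=11: input=1 -> V=14
t=12: input=2 -> V=21
t=13: input=1 -> V=20
t=14: input=3 -> V=0 FIRE

Answer: 24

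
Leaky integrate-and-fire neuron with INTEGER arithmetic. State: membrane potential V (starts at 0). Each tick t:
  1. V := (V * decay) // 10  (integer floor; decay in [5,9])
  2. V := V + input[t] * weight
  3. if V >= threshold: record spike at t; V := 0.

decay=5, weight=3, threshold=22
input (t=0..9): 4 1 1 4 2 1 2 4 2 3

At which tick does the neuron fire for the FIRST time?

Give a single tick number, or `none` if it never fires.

Answer: none

Derivation:
t=0: input=4 -> V=12
t=1: input=1 -> V=9
t=2: input=1 -> V=7
t=3: input=4 -> V=15
t=4: input=2 -> V=13
t=5: input=1 -> V=9
t=6: input=2 -> V=10
t=7: input=4 -> V=17
t=8: input=2 -> V=14
t=9: input=3 -> V=16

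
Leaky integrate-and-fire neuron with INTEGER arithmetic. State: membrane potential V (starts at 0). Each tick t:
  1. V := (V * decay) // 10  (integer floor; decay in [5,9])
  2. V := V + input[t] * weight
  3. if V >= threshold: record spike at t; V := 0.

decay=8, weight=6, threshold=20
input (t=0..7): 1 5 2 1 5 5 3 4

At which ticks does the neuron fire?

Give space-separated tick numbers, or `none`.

Answer: 1 4 5 7

Derivation:
t=0: input=1 -> V=6
t=1: input=5 -> V=0 FIRE
t=2: input=2 -> V=12
t=3: input=1 -> V=15
t=4: input=5 -> V=0 FIRE
t=5: input=5 -> V=0 FIRE
t=6: input=3 -> V=18
t=7: input=4 -> V=0 FIRE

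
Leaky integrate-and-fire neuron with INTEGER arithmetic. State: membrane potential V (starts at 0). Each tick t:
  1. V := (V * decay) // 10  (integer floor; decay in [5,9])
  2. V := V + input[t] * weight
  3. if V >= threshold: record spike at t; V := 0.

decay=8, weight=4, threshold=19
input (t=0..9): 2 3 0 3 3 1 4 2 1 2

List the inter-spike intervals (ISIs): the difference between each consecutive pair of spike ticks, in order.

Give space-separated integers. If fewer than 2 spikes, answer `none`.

t=0: input=2 -> V=8
t=1: input=3 -> V=18
t=2: input=0 -> V=14
t=3: input=3 -> V=0 FIRE
t=4: input=3 -> V=12
t=5: input=1 -> V=13
t=6: input=4 -> V=0 FIRE
t=7: input=2 -> V=8
t=8: input=1 -> V=10
t=9: input=2 -> V=16

Answer: 3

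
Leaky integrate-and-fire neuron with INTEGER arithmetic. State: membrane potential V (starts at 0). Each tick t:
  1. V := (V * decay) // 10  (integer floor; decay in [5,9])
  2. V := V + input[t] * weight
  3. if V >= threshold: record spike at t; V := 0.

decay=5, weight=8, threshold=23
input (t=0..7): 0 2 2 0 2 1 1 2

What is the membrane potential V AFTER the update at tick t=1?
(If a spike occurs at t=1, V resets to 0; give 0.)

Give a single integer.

Answer: 16

Derivation:
t=0: input=0 -> V=0
t=1: input=2 -> V=16
t=2: input=2 -> V=0 FIRE
t=3: input=0 -> V=0
t=4: input=2 -> V=16
t=5: input=1 -> V=16
t=6: input=1 -> V=16
t=7: input=2 -> V=0 FIRE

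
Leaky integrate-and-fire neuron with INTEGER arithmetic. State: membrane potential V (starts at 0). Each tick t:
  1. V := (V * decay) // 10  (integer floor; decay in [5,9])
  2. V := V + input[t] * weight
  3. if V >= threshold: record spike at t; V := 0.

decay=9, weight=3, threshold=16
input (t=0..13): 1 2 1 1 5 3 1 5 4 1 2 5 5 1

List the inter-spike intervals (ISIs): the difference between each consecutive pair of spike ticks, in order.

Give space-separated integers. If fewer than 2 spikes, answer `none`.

Answer: 3 3 2

Derivation:
t=0: input=1 -> V=3
t=1: input=2 -> V=8
t=2: input=1 -> V=10
t=3: input=1 -> V=12
t=4: input=5 -> V=0 FIRE
t=5: input=3 -> V=9
t=6: input=1 -> V=11
t=7: input=5 -> V=0 FIRE
t=8: input=4 -> V=12
t=9: input=1 -> V=13
t=10: input=2 -> V=0 FIRE
t=11: input=5 -> V=15
t=12: input=5 -> V=0 FIRE
t=13: input=1 -> V=3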